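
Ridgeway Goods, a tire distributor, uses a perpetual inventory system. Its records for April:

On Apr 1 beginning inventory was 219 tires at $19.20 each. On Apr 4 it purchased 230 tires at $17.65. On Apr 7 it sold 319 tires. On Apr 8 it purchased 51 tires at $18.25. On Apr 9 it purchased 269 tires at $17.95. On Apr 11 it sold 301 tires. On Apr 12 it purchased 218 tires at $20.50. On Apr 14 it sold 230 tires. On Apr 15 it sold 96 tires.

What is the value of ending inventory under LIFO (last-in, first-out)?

Apr 7, 319 sold [LIFO — newest first]: 230 @ $17.65 + 89 @ $19.20 = $5,768.30
Apr 11, 301 sold [LIFO — newest first]: 269 @ $17.95 + 32 @ $18.25 = $5,412.55
Apr 14, 230 sold [LIFO — newest first]: 218 @ $20.50 + 12 @ $18.25 = $4,688.00
Apr 15, 96 sold [LIFO — newest first]: 7 @ $18.25 + 89 @ $19.20 = $1,836.55
Total COGS = $5,768.30 + $5,412.55 + $4,688.00 + $1,836.55 = $17,705.40
Ending inventory: 41 @ $19.20 = $787.20
Check: goods available $18,492.60 = COGS $17,705.40 + ending $787.20

Ending inventory = $787.20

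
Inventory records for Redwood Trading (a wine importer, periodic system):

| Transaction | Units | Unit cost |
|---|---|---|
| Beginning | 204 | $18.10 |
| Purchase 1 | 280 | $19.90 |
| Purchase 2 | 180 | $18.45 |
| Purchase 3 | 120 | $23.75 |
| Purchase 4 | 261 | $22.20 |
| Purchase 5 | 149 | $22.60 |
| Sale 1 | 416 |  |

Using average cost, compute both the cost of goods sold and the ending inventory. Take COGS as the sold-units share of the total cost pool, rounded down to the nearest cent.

Sale 1, sell 416: 416/1194 × $24,597.00 → $8,569.80
Ending inventory (cost pool remaining) = $16,027.20

COGS = $8,569.80; ending inventory = $16,027.20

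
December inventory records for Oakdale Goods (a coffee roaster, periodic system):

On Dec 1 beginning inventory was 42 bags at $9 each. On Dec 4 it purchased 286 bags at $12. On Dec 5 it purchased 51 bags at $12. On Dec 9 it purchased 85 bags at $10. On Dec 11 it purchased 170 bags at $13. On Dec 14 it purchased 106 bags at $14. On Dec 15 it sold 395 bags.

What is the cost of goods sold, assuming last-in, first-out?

COGS = $4,952

Dec 15, 395 sold [LIFO — newest first]: 106 @ $14 + 170 @ $13 + 85 @ $10 + 34 @ $12 = $4,952
Ending inventory: 42 @ $9 + 286 @ $12 + 17 @ $12 = $4,014
Check: goods available $8,966 = COGS $4,952 + ending $4,014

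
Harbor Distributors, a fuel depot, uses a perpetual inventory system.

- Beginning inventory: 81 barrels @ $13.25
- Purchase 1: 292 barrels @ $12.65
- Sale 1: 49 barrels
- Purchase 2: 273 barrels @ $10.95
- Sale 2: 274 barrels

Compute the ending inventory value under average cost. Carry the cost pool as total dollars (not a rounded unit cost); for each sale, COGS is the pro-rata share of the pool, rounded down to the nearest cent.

Ending inventory = $3,857.70

After Beginning: 81 on hand, pool $1,073.25 (≈ $13.2500 each)
After Purchase 1: 373 on hand, pool $4,767.05 (≈ $12.7803 each)
Sale 1, sell 49: 49/373 × $4,767.05 → $626.23
After Purchase 2: 597 on hand, pool $7,130.17 (≈ $11.9433 each)
Sale 2, sell 274: 274/597 × $7,130.17 → $3,272.47
Total COGS = $626.23 + $3,272.47 = $3,898.70
Ending inventory (cost pool remaining) = $3,857.70
Check: goods available $7,756.40 = COGS $3,898.70 + ending $3,857.70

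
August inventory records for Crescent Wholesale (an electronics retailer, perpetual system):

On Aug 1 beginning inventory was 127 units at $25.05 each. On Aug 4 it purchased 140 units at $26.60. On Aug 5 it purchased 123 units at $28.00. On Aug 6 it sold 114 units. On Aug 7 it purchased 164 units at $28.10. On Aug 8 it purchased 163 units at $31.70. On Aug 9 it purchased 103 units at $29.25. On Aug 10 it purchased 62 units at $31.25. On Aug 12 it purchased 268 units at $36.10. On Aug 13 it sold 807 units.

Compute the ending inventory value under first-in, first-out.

Ending inventory = $8,266.90

Aug 6, 114 sold [FIFO — oldest first]: 114 @ $25.05 = $2,855.70
Aug 13, 807 sold [FIFO — oldest first]: 13 @ $25.05 + 140 @ $26.60 + 123 @ $28.00 + 164 @ $28.10 + 163 @ $31.70 + 103 @ $29.25 + 62 @ $31.25 + 39 @ $36.10 = $23,627.30
Total COGS = $2,855.70 + $23,627.30 = $26,483.00
Ending inventory: 229 @ $36.10 = $8,266.90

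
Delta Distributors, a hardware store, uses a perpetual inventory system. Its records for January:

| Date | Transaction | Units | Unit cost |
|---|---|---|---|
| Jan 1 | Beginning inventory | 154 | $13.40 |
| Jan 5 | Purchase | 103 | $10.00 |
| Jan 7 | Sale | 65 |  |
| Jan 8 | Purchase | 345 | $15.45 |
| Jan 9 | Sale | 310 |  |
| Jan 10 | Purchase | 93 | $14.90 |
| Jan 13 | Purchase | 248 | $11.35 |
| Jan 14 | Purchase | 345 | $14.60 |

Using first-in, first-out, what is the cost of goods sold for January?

Jan 7, 65 sold [FIFO — oldest first]: 65 @ $13.40 = $871.00
Jan 9, 310 sold [FIFO — oldest first]: 89 @ $13.40 + 103 @ $10.00 + 118 @ $15.45 = $4,045.70
Total COGS = $871.00 + $4,045.70 = $4,916.70
Ending inventory: 227 @ $15.45 + 93 @ $14.90 + 248 @ $11.35 + 345 @ $14.60 = $12,744.65

COGS = $4,916.70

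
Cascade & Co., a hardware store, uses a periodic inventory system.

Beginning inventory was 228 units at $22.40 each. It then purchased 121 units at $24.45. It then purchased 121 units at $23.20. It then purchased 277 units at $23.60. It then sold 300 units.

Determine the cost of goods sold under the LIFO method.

Sale 1 (300) [LIFO — newest first]: 277 @ $23.60 + 23 @ $23.20 = $7,070.80
Ending inventory: 228 @ $22.40 + 121 @ $24.45 + 98 @ $23.20 = $10,339.25
Check: goods available $17,410.05 = COGS $7,070.80 + ending $10,339.25

COGS = $7,070.80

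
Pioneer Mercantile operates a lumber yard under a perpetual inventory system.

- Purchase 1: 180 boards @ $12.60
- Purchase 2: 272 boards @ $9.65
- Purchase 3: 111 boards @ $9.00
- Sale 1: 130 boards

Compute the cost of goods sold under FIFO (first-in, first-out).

COGS = $1,638.00

Sale 1 (130) [FIFO — oldest first]: 130 @ $12.60 = $1,638.00
Ending inventory: 50 @ $12.60 + 272 @ $9.65 + 111 @ $9.00 = $4,253.80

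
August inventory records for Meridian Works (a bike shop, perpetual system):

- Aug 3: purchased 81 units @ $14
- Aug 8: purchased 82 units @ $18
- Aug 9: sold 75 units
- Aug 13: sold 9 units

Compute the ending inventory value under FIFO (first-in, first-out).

Aug 9, 75 sold [FIFO — oldest first]: 75 @ $14 = $1,050
Aug 13, 9 sold [FIFO — oldest first]: 6 @ $14 + 3 @ $18 = $138
Total COGS = $1,050 + $138 = $1,188
Ending inventory: 79 @ $18 = $1,422

Ending inventory = $1,422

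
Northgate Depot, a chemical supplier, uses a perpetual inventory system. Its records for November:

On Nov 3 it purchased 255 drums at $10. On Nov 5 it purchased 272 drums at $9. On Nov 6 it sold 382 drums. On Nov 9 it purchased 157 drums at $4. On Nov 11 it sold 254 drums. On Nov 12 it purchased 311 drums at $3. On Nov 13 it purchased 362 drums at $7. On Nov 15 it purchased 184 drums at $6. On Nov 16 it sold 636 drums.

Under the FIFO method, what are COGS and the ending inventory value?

Nov 6, 382 sold [FIFO — oldest first]: 255 @ $10 + 127 @ $9 = $3,693
Nov 11, 254 sold [FIFO — oldest first]: 145 @ $9 + 109 @ $4 = $1,741
Nov 16, 636 sold [FIFO — oldest first]: 48 @ $4 + 311 @ $3 + 277 @ $7 = $3,064
Total COGS = $3,693 + $1,741 + $3,064 = $8,498
Ending inventory: 85 @ $7 + 184 @ $6 = $1,699

COGS = $8,498; ending inventory = $1,699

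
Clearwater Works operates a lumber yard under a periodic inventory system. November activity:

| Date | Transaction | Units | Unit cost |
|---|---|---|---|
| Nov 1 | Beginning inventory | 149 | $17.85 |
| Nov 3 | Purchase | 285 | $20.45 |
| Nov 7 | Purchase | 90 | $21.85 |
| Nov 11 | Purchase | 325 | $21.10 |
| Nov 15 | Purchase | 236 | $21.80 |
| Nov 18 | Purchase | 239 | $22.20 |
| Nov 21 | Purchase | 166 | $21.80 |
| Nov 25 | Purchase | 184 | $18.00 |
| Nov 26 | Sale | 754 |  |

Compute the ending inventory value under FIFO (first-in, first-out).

Ending inventory = $19,385.90

Nov 26, 754 sold [FIFO — oldest first]: 149 @ $17.85 + 285 @ $20.45 + 90 @ $21.85 + 230 @ $21.10 = $15,307.40
Ending inventory: 95 @ $21.10 + 236 @ $21.80 + 239 @ $22.20 + 166 @ $21.80 + 184 @ $18.00 = $19,385.90
Check: goods available $34,693.30 = COGS $15,307.40 + ending $19,385.90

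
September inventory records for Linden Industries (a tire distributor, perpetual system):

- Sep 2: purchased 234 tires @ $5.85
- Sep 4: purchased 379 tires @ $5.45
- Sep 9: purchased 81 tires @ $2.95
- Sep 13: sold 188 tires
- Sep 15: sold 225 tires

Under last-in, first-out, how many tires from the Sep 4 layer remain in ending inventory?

47

Sep 13, 188 sold [LIFO — newest first]: 81 @ $2.95 + 107 @ $5.45 = $822.10
Sep 15, 225 sold [LIFO — newest first]: 225 @ $5.45 = $1,226.25
Total COGS = $822.10 + $1,226.25 = $2,048.35
Ending inventory: 234 @ $5.85 + 47 @ $5.45 = $1,625.05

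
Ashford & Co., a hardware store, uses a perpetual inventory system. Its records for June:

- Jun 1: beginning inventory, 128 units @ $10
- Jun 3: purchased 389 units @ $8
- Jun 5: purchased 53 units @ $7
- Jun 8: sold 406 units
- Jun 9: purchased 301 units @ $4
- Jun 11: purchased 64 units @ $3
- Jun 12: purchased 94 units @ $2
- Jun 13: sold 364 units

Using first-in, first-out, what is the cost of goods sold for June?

COGS = $5,563

Jun 8, 406 sold [FIFO — oldest first]: 128 @ $10 + 278 @ $8 = $3,504
Jun 13, 364 sold [FIFO — oldest first]: 111 @ $8 + 53 @ $7 + 200 @ $4 = $2,059
Total COGS = $3,504 + $2,059 = $5,563
Ending inventory: 101 @ $4 + 64 @ $3 + 94 @ $2 = $784
Check: goods available $6,347 = COGS $5,563 + ending $784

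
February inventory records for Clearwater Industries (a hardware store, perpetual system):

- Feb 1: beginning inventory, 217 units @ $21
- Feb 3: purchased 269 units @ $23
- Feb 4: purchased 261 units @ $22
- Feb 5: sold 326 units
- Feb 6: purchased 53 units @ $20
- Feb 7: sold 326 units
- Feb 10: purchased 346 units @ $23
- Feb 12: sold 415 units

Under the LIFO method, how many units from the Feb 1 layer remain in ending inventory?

Feb 5, 326 sold [LIFO — newest first]: 261 @ $22 + 65 @ $23 = $7,237
Feb 7, 326 sold [LIFO — newest first]: 53 @ $20 + 204 @ $23 + 69 @ $21 = $7,201
Feb 12, 415 sold [LIFO — newest first]: 346 @ $23 + 69 @ $21 = $9,407
Total COGS = $7,237 + $7,201 + $9,407 = $23,845
Ending inventory: 79 @ $21 = $1,659
Check: goods available $25,504 = COGS $23,845 + ending $1,659

79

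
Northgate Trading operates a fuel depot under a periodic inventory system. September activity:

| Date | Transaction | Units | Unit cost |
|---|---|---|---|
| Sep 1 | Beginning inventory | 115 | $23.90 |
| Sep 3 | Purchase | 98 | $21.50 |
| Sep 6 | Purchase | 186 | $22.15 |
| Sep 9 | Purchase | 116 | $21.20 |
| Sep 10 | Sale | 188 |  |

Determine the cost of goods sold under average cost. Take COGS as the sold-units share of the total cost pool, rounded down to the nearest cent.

COGS = $4,174.18

Sep 10, sell 188: 188/515 × $11,434.60 → $4,174.18
Ending inventory (cost pool remaining) = $7,260.42
Check: goods available $11,434.60 = COGS $4,174.18 + ending $7,260.42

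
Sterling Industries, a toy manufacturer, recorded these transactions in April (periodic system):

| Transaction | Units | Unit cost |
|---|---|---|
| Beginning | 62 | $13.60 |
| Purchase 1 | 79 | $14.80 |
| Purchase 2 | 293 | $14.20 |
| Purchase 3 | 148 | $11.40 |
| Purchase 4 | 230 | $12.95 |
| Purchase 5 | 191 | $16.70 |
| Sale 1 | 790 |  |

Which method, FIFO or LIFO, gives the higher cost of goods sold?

LIFO

FIFO COGS: 62 @ $13.60 + 79 @ $14.80 + 293 @ $14.20 + 148 @ $11.40 + 208 @ $12.95 = $10,553.80
LIFO COGS: 191 @ $16.70 + 230 @ $12.95 + 148 @ $11.40 + 221 @ $14.20 = $10,993.60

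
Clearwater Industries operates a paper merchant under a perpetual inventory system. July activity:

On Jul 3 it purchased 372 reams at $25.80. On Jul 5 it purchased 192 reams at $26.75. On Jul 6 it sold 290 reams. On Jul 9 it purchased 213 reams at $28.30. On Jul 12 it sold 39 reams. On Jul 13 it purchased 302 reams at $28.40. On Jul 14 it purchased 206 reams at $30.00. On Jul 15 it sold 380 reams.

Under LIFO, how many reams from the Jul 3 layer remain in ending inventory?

274

Jul 6, 290 sold [LIFO — newest first]: 192 @ $26.75 + 98 @ $25.80 = $7,664.40
Jul 12, 39 sold [LIFO — newest first]: 39 @ $28.30 = $1,103.70
Jul 15, 380 sold [LIFO — newest first]: 206 @ $30.00 + 174 @ $28.40 = $11,121.60
Total COGS = $7,664.40 + $1,103.70 + $11,121.60 = $19,889.70
Ending inventory: 274 @ $25.80 + 174 @ $28.30 + 128 @ $28.40 = $15,628.60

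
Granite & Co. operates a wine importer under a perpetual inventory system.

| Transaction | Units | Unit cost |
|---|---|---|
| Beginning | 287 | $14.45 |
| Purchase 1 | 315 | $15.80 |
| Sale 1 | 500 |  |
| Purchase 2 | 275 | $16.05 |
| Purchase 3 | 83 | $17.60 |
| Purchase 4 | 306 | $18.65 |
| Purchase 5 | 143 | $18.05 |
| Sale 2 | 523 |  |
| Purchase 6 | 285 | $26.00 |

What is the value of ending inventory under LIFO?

Ending inventory = $13,456.05

Sale 1 (500) [LIFO — newest first]: 315 @ $15.80 + 185 @ $14.45 = $7,650.25
Sale 2 (523) [LIFO — newest first]: 143 @ $18.05 + 306 @ $18.65 + 74 @ $17.60 = $9,590.45
Total COGS = $7,650.25 + $9,590.45 = $17,240.70
Ending inventory: 102 @ $14.45 + 275 @ $16.05 + 9 @ $17.60 + 285 @ $26.00 = $13,456.05
Check: goods available $30,696.75 = COGS $17,240.70 + ending $13,456.05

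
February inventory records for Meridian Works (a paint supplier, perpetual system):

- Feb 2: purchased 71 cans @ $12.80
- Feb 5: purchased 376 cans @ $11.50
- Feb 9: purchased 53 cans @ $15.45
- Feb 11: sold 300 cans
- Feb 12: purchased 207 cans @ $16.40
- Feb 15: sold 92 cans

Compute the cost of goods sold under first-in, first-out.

Feb 11, 300 sold [FIFO — oldest first]: 71 @ $12.80 + 229 @ $11.50 = $3,542.30
Feb 15, 92 sold [FIFO — oldest first]: 92 @ $11.50 = $1,058.00
Total COGS = $3,542.30 + $1,058.00 = $4,600.30
Ending inventory: 55 @ $11.50 + 53 @ $15.45 + 207 @ $16.40 = $4,846.15
Check: goods available $9,446.45 = COGS $4,600.30 + ending $4,846.15

COGS = $4,600.30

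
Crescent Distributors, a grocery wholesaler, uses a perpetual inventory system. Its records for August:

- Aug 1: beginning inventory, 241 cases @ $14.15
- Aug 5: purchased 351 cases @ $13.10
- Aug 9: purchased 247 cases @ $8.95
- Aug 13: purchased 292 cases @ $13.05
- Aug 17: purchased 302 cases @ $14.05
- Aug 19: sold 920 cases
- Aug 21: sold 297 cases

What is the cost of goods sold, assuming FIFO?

COGS = $15,237.80

Aug 19, 920 sold [FIFO — oldest first]: 241 @ $14.15 + 351 @ $13.10 + 247 @ $8.95 + 81 @ $13.05 = $11,275.95
Aug 21, 297 sold [FIFO — oldest first]: 211 @ $13.05 + 86 @ $14.05 = $3,961.85
Total COGS = $11,275.95 + $3,961.85 = $15,237.80
Ending inventory: 216 @ $14.05 = $3,034.80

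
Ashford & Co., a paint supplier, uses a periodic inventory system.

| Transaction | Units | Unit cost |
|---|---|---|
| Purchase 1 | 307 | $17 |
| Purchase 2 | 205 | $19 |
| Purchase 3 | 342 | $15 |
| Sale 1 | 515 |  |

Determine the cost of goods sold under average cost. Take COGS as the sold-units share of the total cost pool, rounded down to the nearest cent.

COGS = $8,589.76

Sale 1, sell 515: 515/854 × $14,244.00 → $8,589.76
Ending inventory (cost pool remaining) = $5,654.24
Check: goods available $14,244.00 = COGS $8,589.76 + ending $5,654.24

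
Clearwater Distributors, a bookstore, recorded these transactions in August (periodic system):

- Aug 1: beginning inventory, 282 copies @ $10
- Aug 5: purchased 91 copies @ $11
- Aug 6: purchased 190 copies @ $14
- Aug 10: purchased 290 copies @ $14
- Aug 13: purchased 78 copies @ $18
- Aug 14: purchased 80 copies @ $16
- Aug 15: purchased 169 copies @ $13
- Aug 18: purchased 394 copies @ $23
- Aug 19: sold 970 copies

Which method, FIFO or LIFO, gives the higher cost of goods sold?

FIFO COGS: 282 @ $10 + 91 @ $11 + 190 @ $14 + 290 @ $14 + 78 @ $18 + 39 @ $16 = $12,569
LIFO COGS: 394 @ $23 + 169 @ $13 + 80 @ $16 + 78 @ $18 + 249 @ $14 = $17,429

LIFO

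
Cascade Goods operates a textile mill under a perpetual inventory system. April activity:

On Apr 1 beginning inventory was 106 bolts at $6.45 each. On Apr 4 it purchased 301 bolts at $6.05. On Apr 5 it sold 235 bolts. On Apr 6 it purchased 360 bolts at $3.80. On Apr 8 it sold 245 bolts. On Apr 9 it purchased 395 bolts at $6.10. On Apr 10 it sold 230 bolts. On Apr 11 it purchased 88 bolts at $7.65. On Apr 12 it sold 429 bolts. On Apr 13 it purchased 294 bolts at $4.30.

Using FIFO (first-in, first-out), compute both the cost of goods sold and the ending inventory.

Apr 5, 235 sold [FIFO — oldest first]: 106 @ $6.45 + 129 @ $6.05 = $1,464.15
Apr 8, 245 sold [FIFO — oldest first]: 172 @ $6.05 + 73 @ $3.80 = $1,318.00
Apr 10, 230 sold [FIFO — oldest first]: 230 @ $3.80 = $874.00
Apr 12, 429 sold [FIFO — oldest first]: 57 @ $3.80 + 372 @ $6.10 = $2,485.80
Total COGS = $1,464.15 + $1,318.00 + $874.00 + $2,485.80 = $6,141.95
Ending inventory: 23 @ $6.10 + 88 @ $7.65 + 294 @ $4.30 = $2,077.70
Check: goods available $8,219.65 = COGS $6,141.95 + ending $2,077.70

COGS = $6,141.95; ending inventory = $2,077.70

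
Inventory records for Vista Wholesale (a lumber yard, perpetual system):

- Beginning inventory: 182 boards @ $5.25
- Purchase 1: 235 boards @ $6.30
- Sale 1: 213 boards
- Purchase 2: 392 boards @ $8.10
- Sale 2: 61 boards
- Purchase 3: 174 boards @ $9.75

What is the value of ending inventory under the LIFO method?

Sale 1 (213) [LIFO — newest first]: 213 @ $6.30 = $1,341.90
Sale 2 (61) [LIFO — newest first]: 61 @ $8.10 = $494.10
Total COGS = $1,341.90 + $494.10 = $1,836.00
Ending inventory: 182 @ $5.25 + 22 @ $6.30 + 331 @ $8.10 + 174 @ $9.75 = $5,471.70

Ending inventory = $5,471.70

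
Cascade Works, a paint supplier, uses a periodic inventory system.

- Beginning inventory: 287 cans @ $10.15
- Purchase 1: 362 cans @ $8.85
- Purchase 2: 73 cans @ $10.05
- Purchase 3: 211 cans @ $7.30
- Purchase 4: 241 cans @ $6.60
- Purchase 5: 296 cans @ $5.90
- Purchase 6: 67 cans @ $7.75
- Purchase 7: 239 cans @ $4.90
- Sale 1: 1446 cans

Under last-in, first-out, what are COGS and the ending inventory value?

COGS = $10,124.45; ending inventory = $3,293.60

Sale 1 (1446) [LIFO — newest first]: 239 @ $4.90 + 67 @ $7.75 + 296 @ $5.90 + 241 @ $6.60 + 211 @ $7.30 + 73 @ $10.05 + 319 @ $8.85 = $10,124.45
Ending inventory: 287 @ $10.15 + 43 @ $8.85 = $3,293.60
Check: goods available $13,418.05 = COGS $10,124.45 + ending $3,293.60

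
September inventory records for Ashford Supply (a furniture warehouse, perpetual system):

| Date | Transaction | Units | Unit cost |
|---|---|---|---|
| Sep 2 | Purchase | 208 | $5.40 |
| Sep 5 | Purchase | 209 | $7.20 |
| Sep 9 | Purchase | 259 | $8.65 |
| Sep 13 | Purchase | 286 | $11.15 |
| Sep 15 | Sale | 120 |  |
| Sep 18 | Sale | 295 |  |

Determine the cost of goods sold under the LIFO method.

COGS = $4,304.75

Sep 15, 120 sold [LIFO — newest first]: 120 @ $11.15 = $1,338.00
Sep 18, 295 sold [LIFO — newest first]: 166 @ $11.15 + 129 @ $8.65 = $2,966.75
Total COGS = $1,338.00 + $2,966.75 = $4,304.75
Ending inventory: 208 @ $5.40 + 209 @ $7.20 + 130 @ $8.65 = $3,752.50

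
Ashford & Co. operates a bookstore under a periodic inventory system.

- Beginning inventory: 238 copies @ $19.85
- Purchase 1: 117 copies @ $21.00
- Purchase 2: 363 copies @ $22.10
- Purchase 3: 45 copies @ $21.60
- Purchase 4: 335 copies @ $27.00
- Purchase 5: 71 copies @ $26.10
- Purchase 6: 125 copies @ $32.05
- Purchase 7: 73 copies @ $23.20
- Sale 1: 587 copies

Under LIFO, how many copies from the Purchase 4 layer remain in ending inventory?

Sale 1 (587) [LIFO — newest first]: 73 @ $23.20 + 125 @ $32.05 + 71 @ $26.10 + 318 @ $27.00 = $16,138.95
Ending inventory: 238 @ $19.85 + 117 @ $21.00 + 363 @ $22.10 + 45 @ $21.60 + 17 @ $27.00 = $16,634.60
Check: goods available $32,773.55 = COGS $16,138.95 + ending $16,634.60

17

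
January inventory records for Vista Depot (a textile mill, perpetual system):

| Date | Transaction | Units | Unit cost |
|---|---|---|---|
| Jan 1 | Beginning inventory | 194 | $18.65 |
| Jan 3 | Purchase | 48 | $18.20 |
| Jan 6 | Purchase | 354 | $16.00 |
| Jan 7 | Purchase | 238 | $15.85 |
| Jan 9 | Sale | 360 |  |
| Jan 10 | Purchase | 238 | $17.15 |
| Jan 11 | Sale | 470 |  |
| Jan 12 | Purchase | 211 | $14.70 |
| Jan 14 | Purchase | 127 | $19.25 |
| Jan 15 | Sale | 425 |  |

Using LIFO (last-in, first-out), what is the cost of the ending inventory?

Ending inventory = $2,890.75

Jan 9, 360 sold [LIFO — newest first]: 238 @ $15.85 + 122 @ $16.00 = $5,724.30
Jan 11, 470 sold [LIFO — newest first]: 238 @ $17.15 + 232 @ $16.00 = $7,793.70
Jan 15, 425 sold [LIFO — newest first]: 127 @ $19.25 + 211 @ $14.70 + 48 @ $18.20 + 39 @ $18.65 = $7,147.40
Total COGS = $5,724.30 + $7,793.70 + $7,147.40 = $20,665.40
Ending inventory: 155 @ $18.65 = $2,890.75
Check: goods available $23,556.15 = COGS $20,665.40 + ending $2,890.75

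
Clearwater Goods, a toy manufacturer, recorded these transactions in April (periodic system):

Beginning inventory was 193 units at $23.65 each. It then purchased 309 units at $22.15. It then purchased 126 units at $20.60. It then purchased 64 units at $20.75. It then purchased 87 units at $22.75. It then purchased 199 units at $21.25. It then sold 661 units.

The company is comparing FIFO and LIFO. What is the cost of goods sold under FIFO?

COGS = $14,689.15

FIFO COGS: 193 @ $23.65 + 309 @ $22.15 + 126 @ $20.60 + 33 @ $20.75 = $14,689.15
LIFO COGS: 199 @ $21.25 + 87 @ $22.75 + 64 @ $20.75 + 126 @ $20.60 + 185 @ $22.15 = $14,229.35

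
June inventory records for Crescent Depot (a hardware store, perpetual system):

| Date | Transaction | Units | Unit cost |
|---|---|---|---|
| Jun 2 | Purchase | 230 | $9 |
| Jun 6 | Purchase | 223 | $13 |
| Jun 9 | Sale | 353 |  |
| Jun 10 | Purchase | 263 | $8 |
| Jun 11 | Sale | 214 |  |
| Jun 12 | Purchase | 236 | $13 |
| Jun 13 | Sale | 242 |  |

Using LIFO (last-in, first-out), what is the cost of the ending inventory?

Jun 9, 353 sold [LIFO — newest first]: 223 @ $13 + 130 @ $9 = $4,069
Jun 11, 214 sold [LIFO — newest first]: 214 @ $8 = $1,712
Jun 13, 242 sold [LIFO — newest first]: 236 @ $13 + 6 @ $8 = $3,116
Total COGS = $4,069 + $1,712 + $3,116 = $8,897
Ending inventory: 100 @ $9 + 43 @ $8 = $1,244

Ending inventory = $1,244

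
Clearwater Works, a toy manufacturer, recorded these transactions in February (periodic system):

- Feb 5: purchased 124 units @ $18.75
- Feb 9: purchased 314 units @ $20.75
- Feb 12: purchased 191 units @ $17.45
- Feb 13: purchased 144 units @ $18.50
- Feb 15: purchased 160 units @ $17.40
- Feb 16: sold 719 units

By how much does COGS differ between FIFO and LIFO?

$409.50

FIFO COGS: 124 @ $18.75 + 314 @ $20.75 + 191 @ $17.45 + 90 @ $18.50 = $13,838.45
LIFO COGS: 160 @ $17.40 + 144 @ $18.50 + 191 @ $17.45 + 224 @ $20.75 = $13,428.95
Difference = |$13,838.45 − $13,428.95| = $409.50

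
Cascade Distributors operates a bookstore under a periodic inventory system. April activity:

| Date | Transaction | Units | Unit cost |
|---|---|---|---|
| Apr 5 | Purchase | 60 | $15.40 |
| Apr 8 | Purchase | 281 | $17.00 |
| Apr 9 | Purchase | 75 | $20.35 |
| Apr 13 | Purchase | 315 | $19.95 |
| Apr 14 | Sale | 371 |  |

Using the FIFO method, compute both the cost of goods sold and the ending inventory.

Apr 14, 371 sold [FIFO — oldest first]: 60 @ $15.40 + 281 @ $17.00 + 30 @ $20.35 = $6,311.50
Ending inventory: 45 @ $20.35 + 315 @ $19.95 = $7,200.00

COGS = $6,311.50; ending inventory = $7,200.00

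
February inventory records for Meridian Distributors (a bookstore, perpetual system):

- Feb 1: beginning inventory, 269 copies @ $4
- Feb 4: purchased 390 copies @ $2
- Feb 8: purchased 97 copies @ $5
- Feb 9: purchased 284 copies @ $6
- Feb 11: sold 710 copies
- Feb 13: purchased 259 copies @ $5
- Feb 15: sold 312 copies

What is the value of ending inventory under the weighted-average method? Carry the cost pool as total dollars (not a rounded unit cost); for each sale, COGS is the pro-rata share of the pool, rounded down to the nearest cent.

Ending inventory = $1,212.65

After Feb 1: 269 on hand, pool $1,076.00 (≈ $4.0000 each)
After Feb 4: 659 on hand, pool $1,856.00 (≈ $2.8164 each)
After Feb 8: 756 on hand, pool $2,341.00 (≈ $3.0966 each)
After Feb 9: 1040 on hand, pool $4,045.00 (≈ $3.8894 each)
Feb 11, sell 710: 710/1040 × $4,045.00 → $2,761.49
After Feb 13: 589 on hand, pool $2,578.51 (≈ $4.3778 each)
Feb 15, sell 312: 312/589 × $2,578.51 → $1,365.86
Total COGS = $2,761.49 + $1,365.86 = $4,127.35
Ending inventory (cost pool remaining) = $1,212.65
Check: goods available $5,340.00 = COGS $4,127.35 + ending $1,212.65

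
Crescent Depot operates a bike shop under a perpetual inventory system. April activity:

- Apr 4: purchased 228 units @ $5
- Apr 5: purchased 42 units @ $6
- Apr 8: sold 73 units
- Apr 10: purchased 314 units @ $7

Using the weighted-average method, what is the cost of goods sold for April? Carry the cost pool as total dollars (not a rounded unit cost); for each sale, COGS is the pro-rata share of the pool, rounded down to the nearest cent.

After Apr 4: 228 on hand, pool $1,140.00 (≈ $5.0000 each)
After Apr 5: 270 on hand, pool $1,392.00 (≈ $5.1556 each)
Apr 8, sell 73: 73/270 × $1,392.00 → $376.35
After Apr 10: 511 on hand, pool $3,213.65 (≈ $6.2889 each)
Ending inventory (cost pool remaining) = $3,213.65

COGS = $376.35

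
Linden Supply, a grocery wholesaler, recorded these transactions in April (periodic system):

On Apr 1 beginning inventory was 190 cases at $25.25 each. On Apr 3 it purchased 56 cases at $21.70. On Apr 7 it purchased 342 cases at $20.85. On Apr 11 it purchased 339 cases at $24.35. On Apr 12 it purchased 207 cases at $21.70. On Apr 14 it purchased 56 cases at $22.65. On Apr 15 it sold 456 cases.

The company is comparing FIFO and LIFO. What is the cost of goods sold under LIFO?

COGS = $10,459.85

FIFO COGS: 190 @ $25.25 + 56 @ $21.70 + 210 @ $20.85 = $10,391.20
LIFO COGS: 56 @ $22.65 + 207 @ $21.70 + 193 @ $24.35 = $10,459.85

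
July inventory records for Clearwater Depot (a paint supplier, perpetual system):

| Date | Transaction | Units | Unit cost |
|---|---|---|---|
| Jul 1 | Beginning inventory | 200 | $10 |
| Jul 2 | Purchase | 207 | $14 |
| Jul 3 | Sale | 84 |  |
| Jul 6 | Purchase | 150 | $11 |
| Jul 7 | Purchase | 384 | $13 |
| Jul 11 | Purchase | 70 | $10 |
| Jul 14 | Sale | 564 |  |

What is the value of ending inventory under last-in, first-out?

Jul 3, 84 sold [LIFO — newest first]: 84 @ $14 = $1,176
Jul 14, 564 sold [LIFO — newest first]: 70 @ $10 + 384 @ $13 + 110 @ $11 = $6,902
Total COGS = $1,176 + $6,902 = $8,078
Ending inventory: 200 @ $10 + 123 @ $14 + 40 @ $11 = $4,162

Ending inventory = $4,162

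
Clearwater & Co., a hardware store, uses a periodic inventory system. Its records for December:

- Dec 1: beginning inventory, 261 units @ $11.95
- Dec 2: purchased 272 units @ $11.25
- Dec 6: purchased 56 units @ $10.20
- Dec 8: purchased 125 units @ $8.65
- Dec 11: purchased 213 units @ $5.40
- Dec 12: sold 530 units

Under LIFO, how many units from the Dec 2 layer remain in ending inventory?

Dec 12, 530 sold [LIFO — newest first]: 213 @ $5.40 + 125 @ $8.65 + 56 @ $10.20 + 136 @ $11.25 = $4,332.65
Ending inventory: 261 @ $11.95 + 136 @ $11.25 = $4,648.95

136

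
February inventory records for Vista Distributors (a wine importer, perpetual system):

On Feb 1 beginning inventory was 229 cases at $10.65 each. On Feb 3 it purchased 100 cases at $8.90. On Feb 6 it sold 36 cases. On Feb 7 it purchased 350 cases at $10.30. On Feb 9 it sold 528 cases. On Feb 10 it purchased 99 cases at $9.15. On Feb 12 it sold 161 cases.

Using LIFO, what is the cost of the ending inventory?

Ending inventory = $564.45

Feb 6, 36 sold [LIFO — newest first]: 36 @ $8.90 = $320.40
Feb 9, 528 sold [LIFO — newest first]: 350 @ $10.30 + 64 @ $8.90 + 114 @ $10.65 = $5,388.70
Feb 12, 161 sold [LIFO — newest first]: 99 @ $9.15 + 62 @ $10.65 = $1,566.15
Total COGS = $320.40 + $5,388.70 + $1,566.15 = $7,275.25
Ending inventory: 53 @ $10.65 = $564.45
Check: goods available $7,839.70 = COGS $7,275.25 + ending $564.45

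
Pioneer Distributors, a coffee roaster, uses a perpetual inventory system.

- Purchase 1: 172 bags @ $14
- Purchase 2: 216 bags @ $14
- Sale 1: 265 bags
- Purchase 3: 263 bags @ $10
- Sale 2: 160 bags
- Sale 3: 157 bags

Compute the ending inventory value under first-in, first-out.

Sale 1 (265) [FIFO — oldest first]: 172 @ $14 + 93 @ $14 = $3,710
Sale 2 (160) [FIFO — oldest first]: 123 @ $14 + 37 @ $10 = $2,092
Sale 3 (157) [FIFO — oldest first]: 157 @ $10 = $1,570
Total COGS = $3,710 + $2,092 + $1,570 = $7,372
Ending inventory: 69 @ $10 = $690
Check: goods available $8,062 = COGS $7,372 + ending $690

Ending inventory = $690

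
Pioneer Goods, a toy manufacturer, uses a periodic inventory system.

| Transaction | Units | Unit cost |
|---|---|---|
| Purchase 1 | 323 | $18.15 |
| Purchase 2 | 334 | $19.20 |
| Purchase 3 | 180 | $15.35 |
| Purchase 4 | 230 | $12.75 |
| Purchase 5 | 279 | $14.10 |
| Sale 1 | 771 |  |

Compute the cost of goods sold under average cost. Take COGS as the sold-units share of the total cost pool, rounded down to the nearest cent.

Sale 1, sell 771: 771/1346 × $21,904.65 → $12,547.16
Ending inventory (cost pool remaining) = $9,357.49

COGS = $12,547.16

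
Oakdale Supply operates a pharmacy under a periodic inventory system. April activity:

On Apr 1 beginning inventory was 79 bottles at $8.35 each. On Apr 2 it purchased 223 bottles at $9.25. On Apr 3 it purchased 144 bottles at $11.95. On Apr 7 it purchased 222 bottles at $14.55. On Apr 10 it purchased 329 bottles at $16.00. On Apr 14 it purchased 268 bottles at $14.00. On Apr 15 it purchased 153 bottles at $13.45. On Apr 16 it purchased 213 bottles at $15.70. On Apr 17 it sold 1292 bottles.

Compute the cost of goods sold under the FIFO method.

Apr 17, 1292 sold [FIFO — oldest first]: 79 @ $8.35 + 223 @ $9.25 + 144 @ $11.95 + 222 @ $14.55 + 329 @ $16.00 + 268 @ $14.00 + 27 @ $13.45 = $17,052.45
Ending inventory: 126 @ $13.45 + 213 @ $15.70 = $5,038.80

COGS = $17,052.45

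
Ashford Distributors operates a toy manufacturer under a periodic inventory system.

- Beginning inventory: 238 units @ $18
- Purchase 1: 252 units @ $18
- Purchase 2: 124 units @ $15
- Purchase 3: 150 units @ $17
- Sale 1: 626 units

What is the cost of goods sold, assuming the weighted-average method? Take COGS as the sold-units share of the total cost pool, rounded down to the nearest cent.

COGS = $10,840.28

Sale 1, sell 626: 626/764 × $13,230.00 → $10,840.28
Ending inventory (cost pool remaining) = $2,389.72
Check: goods available $13,230.00 = COGS $10,840.28 + ending $2,389.72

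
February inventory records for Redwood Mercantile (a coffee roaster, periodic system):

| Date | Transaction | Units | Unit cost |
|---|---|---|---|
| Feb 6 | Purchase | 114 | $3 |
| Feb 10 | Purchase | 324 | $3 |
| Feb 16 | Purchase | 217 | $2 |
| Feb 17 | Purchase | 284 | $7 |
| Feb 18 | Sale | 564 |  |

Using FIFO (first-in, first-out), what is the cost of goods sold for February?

Feb 18, 564 sold [FIFO — oldest first]: 114 @ $3 + 324 @ $3 + 126 @ $2 = $1,566
Ending inventory: 91 @ $2 + 284 @ $7 = $2,170
Check: goods available $3,736 = COGS $1,566 + ending $2,170

COGS = $1,566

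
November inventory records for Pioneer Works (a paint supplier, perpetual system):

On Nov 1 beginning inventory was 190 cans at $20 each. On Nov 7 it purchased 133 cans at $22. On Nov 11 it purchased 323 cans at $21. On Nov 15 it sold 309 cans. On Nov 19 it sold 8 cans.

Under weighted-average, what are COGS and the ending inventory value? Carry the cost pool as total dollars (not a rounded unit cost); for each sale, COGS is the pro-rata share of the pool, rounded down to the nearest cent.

COGS = $6,629.02; ending inventory = $6,879.98

After Nov 1: 190 on hand, pool $3,800.00 (≈ $20.0000 each)
After Nov 7: 323 on hand, pool $6,726.00 (≈ $20.8235 each)
After Nov 11: 646 on hand, pool $13,509.00 (≈ $20.9118 each)
Nov 15, sell 309: 309/646 × $13,509.00 → $6,461.73
Nov 19, sell 8: 8/337 × $7,047.27 → $167.29
Total COGS = $6,461.73 + $167.29 = $6,629.02
Ending inventory (cost pool remaining) = $6,879.98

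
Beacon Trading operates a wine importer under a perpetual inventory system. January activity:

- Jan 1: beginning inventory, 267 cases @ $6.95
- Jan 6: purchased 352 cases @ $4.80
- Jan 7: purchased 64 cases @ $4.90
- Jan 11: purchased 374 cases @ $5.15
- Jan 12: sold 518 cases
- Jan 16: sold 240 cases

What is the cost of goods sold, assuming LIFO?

COGS = $3,775.70

Jan 12, 518 sold [LIFO — newest first]: 374 @ $5.15 + 64 @ $4.90 + 80 @ $4.80 = $2,623.70
Jan 16, 240 sold [LIFO — newest first]: 240 @ $4.80 = $1,152.00
Total COGS = $2,623.70 + $1,152.00 = $3,775.70
Ending inventory: 267 @ $6.95 + 32 @ $4.80 = $2,009.25
Check: goods available $5,784.95 = COGS $3,775.70 + ending $2,009.25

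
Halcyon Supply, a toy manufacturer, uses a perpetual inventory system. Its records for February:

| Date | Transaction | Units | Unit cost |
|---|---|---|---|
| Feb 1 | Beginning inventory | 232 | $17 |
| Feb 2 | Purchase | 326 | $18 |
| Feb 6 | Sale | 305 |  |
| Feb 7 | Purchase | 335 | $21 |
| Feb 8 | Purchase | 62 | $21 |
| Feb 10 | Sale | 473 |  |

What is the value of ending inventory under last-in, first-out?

Feb 6, 305 sold [LIFO — newest first]: 305 @ $18 = $5,490
Feb 10, 473 sold [LIFO — newest first]: 62 @ $21 + 335 @ $21 + 21 @ $18 + 55 @ $17 = $9,650
Total COGS = $5,490 + $9,650 = $15,140
Ending inventory: 177 @ $17 = $3,009

Ending inventory = $3,009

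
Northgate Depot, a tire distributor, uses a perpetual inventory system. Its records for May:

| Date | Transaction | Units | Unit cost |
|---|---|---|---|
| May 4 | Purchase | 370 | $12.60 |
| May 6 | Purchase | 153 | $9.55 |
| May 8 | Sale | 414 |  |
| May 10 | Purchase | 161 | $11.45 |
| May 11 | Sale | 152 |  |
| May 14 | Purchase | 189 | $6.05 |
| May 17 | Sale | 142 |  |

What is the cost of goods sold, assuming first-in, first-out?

May 8, 414 sold [FIFO — oldest first]: 370 @ $12.60 + 44 @ $9.55 = $5,082.20
May 11, 152 sold [FIFO — oldest first]: 109 @ $9.55 + 43 @ $11.45 = $1,533.30
May 17, 142 sold [FIFO — oldest first]: 118 @ $11.45 + 24 @ $6.05 = $1,496.30
Total COGS = $5,082.20 + $1,533.30 + $1,496.30 = $8,111.80
Ending inventory: 165 @ $6.05 = $998.25

COGS = $8,111.80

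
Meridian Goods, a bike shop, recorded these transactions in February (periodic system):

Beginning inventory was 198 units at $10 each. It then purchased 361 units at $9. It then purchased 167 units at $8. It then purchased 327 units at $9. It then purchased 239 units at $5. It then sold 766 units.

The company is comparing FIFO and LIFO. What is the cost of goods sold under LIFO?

FIFO COGS: 198 @ $10 + 361 @ $9 + 167 @ $8 + 40 @ $9 = $6,925
LIFO COGS: 239 @ $5 + 327 @ $9 + 167 @ $8 + 33 @ $9 = $5,771

COGS = $5,771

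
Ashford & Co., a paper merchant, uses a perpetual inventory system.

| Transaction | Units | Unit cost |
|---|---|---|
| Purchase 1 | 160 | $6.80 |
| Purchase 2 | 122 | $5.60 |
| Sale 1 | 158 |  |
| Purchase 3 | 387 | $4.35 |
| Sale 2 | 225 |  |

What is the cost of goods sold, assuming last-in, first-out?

Sale 1 (158) [LIFO — newest first]: 122 @ $5.60 + 36 @ $6.80 = $928.00
Sale 2 (225) [LIFO — newest first]: 225 @ $4.35 = $978.75
Total COGS = $928.00 + $978.75 = $1,906.75
Ending inventory: 124 @ $6.80 + 162 @ $4.35 = $1,547.90
Check: goods available $3,454.65 = COGS $1,906.75 + ending $1,547.90

COGS = $1,906.75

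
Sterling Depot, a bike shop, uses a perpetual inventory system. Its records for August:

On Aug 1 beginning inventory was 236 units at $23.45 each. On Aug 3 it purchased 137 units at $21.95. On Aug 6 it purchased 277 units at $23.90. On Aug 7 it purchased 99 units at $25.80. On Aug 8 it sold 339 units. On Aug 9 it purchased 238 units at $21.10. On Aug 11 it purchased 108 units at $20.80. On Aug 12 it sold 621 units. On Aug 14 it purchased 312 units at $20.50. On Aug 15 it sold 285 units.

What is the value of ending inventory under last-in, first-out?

Aug 8, 339 sold [LIFO — newest first]: 99 @ $25.80 + 240 @ $23.90 = $8,290.20
Aug 12, 621 sold [LIFO — newest first]: 108 @ $20.80 + 238 @ $21.10 + 37 @ $23.90 + 137 @ $21.95 + 101 @ $23.45 = $13,528.10
Aug 15, 285 sold [LIFO — newest first]: 285 @ $20.50 = $5,842.50
Total COGS = $8,290.20 + $13,528.10 + $5,842.50 = $27,660.80
Ending inventory: 135 @ $23.45 + 27 @ $20.50 = $3,719.25
Check: goods available $31,380.05 = COGS $27,660.80 + ending $3,719.25

Ending inventory = $3,719.25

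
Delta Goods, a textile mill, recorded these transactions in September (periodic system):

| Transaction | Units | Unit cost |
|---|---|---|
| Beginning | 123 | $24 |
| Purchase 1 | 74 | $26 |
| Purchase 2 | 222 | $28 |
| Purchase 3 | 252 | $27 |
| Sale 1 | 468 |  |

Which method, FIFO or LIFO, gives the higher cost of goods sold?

FIFO COGS: 123 @ $24 + 74 @ $26 + 222 @ $28 + 49 @ $27 = $12,415
LIFO COGS: 252 @ $27 + 216 @ $28 = $12,852

LIFO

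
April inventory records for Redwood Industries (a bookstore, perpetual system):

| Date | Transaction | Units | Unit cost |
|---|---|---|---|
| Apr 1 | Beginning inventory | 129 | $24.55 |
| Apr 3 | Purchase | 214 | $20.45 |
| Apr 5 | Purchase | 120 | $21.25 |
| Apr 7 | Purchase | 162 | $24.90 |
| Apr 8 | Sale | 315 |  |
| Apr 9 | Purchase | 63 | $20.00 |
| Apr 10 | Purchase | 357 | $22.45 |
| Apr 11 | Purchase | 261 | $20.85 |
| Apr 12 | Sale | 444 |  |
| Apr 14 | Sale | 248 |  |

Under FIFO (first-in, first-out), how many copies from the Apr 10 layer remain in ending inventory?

38

Apr 8, 315 sold [FIFO — oldest first]: 129 @ $24.55 + 186 @ $20.45 = $6,970.65
Apr 12, 444 sold [FIFO — oldest first]: 28 @ $20.45 + 120 @ $21.25 + 162 @ $24.90 + 63 @ $20.00 + 71 @ $22.45 = $10,010.35
Apr 14, 248 sold [FIFO — oldest first]: 248 @ $22.45 = $5,567.60
Total COGS = $6,970.65 + $10,010.35 + $5,567.60 = $22,548.60
Ending inventory: 38 @ $22.45 + 261 @ $20.85 = $6,294.95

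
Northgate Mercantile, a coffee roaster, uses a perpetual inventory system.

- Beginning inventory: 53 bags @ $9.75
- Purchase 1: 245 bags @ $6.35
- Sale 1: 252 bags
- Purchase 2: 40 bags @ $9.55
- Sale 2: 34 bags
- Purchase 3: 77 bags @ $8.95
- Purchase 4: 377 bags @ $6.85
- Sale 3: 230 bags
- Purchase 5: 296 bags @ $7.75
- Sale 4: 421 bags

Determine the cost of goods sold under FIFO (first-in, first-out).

Sale 1 (252) [FIFO — oldest first]: 53 @ $9.75 + 199 @ $6.35 = $1,780.40
Sale 2 (34) [FIFO — oldest first]: 34 @ $6.35 = $215.90
Sale 3 (230) [FIFO — oldest first]: 12 @ $6.35 + 40 @ $9.55 + 77 @ $8.95 + 101 @ $6.85 = $1,839.20
Sale 4 (421) [FIFO — oldest first]: 276 @ $6.85 + 145 @ $7.75 = $3,014.35
Total COGS = $1,780.40 + $215.90 + $1,839.20 + $3,014.35 = $6,849.85
Ending inventory: 151 @ $7.75 = $1,170.25
Check: goods available $8,020.10 = COGS $6,849.85 + ending $1,170.25

COGS = $6,849.85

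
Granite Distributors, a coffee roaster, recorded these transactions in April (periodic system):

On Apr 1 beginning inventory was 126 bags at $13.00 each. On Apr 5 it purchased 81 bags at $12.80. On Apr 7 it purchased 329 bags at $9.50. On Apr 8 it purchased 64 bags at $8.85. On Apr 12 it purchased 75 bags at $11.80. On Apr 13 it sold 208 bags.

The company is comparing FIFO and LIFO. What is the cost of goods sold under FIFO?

COGS = $2,684.30

FIFO COGS: 126 @ $13.00 + 81 @ $12.80 + 1 @ $9.50 = $2,684.30
LIFO COGS: 75 @ $11.80 + 64 @ $8.85 + 69 @ $9.50 = $2,106.90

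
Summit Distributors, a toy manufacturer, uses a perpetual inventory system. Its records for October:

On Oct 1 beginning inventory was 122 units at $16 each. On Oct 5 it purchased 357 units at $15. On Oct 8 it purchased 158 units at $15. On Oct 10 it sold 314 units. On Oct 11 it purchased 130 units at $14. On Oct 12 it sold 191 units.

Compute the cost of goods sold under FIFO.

Oct 10, 314 sold [FIFO — oldest first]: 122 @ $16 + 192 @ $15 = $4,832
Oct 12, 191 sold [FIFO — oldest first]: 165 @ $15 + 26 @ $15 = $2,865
Total COGS = $4,832 + $2,865 = $7,697
Ending inventory: 132 @ $15 + 130 @ $14 = $3,800

COGS = $7,697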